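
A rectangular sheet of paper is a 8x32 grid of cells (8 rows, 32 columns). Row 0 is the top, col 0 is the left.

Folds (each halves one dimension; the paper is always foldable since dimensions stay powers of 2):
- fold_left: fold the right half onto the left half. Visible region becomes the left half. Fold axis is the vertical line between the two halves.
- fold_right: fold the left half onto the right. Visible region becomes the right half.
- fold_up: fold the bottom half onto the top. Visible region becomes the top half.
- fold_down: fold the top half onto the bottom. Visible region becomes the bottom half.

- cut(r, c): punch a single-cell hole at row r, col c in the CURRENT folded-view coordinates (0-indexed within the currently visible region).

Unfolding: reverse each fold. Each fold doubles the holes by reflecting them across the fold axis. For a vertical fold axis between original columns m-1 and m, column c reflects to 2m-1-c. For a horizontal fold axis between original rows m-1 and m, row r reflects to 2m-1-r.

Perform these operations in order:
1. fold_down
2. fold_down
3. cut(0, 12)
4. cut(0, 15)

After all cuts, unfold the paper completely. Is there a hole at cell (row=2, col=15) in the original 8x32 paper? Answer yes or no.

Answer: yes

Derivation:
Op 1 fold_down: fold axis h@4; visible region now rows[4,8) x cols[0,32) = 4x32
Op 2 fold_down: fold axis h@6; visible region now rows[6,8) x cols[0,32) = 2x32
Op 3 cut(0, 12): punch at orig (6,12); cuts so far [(6, 12)]; region rows[6,8) x cols[0,32) = 2x32
Op 4 cut(0, 15): punch at orig (6,15); cuts so far [(6, 12), (6, 15)]; region rows[6,8) x cols[0,32) = 2x32
Unfold 1 (reflect across h@6): 4 holes -> [(5, 12), (5, 15), (6, 12), (6, 15)]
Unfold 2 (reflect across h@4): 8 holes -> [(1, 12), (1, 15), (2, 12), (2, 15), (5, 12), (5, 15), (6, 12), (6, 15)]
Holes: [(1, 12), (1, 15), (2, 12), (2, 15), (5, 12), (5, 15), (6, 12), (6, 15)]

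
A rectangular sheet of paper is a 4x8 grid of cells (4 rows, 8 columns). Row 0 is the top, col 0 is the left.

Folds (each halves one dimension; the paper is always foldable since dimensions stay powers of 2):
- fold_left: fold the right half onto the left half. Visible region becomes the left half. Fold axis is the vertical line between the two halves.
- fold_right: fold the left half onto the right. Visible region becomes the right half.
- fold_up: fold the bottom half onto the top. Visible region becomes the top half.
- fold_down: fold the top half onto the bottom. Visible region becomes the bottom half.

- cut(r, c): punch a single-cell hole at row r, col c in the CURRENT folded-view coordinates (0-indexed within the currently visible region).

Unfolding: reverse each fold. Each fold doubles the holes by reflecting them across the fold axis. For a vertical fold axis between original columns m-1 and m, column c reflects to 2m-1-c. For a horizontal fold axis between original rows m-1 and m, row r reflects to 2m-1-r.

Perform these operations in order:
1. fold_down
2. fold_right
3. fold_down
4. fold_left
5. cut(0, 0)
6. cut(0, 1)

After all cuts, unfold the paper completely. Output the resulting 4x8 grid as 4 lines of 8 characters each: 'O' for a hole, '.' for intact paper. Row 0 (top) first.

Op 1 fold_down: fold axis h@2; visible region now rows[2,4) x cols[0,8) = 2x8
Op 2 fold_right: fold axis v@4; visible region now rows[2,4) x cols[4,8) = 2x4
Op 3 fold_down: fold axis h@3; visible region now rows[3,4) x cols[4,8) = 1x4
Op 4 fold_left: fold axis v@6; visible region now rows[3,4) x cols[4,6) = 1x2
Op 5 cut(0, 0): punch at orig (3,4); cuts so far [(3, 4)]; region rows[3,4) x cols[4,6) = 1x2
Op 6 cut(0, 1): punch at orig (3,5); cuts so far [(3, 4), (3, 5)]; region rows[3,4) x cols[4,6) = 1x2
Unfold 1 (reflect across v@6): 4 holes -> [(3, 4), (3, 5), (3, 6), (3, 7)]
Unfold 2 (reflect across h@3): 8 holes -> [(2, 4), (2, 5), (2, 6), (2, 7), (3, 4), (3, 5), (3, 6), (3, 7)]
Unfold 3 (reflect across v@4): 16 holes -> [(2, 0), (2, 1), (2, 2), (2, 3), (2, 4), (2, 5), (2, 6), (2, 7), (3, 0), (3, 1), (3, 2), (3, 3), (3, 4), (3, 5), (3, 6), (3, 7)]
Unfold 4 (reflect across h@2): 32 holes -> [(0, 0), (0, 1), (0, 2), (0, 3), (0, 4), (0, 5), (0, 6), (0, 7), (1, 0), (1, 1), (1, 2), (1, 3), (1, 4), (1, 5), (1, 6), (1, 7), (2, 0), (2, 1), (2, 2), (2, 3), (2, 4), (2, 5), (2, 6), (2, 7), (3, 0), (3, 1), (3, 2), (3, 3), (3, 4), (3, 5), (3, 6), (3, 7)]

Answer: OOOOOOOO
OOOOOOOO
OOOOOOOO
OOOOOOOO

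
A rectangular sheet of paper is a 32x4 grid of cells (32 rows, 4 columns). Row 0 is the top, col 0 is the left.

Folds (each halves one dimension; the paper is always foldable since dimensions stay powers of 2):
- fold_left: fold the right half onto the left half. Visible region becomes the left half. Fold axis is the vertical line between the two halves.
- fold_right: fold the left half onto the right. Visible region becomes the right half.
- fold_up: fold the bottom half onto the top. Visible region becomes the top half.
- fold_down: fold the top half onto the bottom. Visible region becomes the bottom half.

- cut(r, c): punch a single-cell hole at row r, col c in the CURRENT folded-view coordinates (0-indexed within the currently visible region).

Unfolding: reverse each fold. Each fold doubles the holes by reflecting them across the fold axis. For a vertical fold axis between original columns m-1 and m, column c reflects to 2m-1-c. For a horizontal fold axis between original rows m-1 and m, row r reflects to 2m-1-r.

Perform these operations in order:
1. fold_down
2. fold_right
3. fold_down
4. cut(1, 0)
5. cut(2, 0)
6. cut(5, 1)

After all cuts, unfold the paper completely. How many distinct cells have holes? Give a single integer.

Answer: 24

Derivation:
Op 1 fold_down: fold axis h@16; visible region now rows[16,32) x cols[0,4) = 16x4
Op 2 fold_right: fold axis v@2; visible region now rows[16,32) x cols[2,4) = 16x2
Op 3 fold_down: fold axis h@24; visible region now rows[24,32) x cols[2,4) = 8x2
Op 4 cut(1, 0): punch at orig (25,2); cuts so far [(25, 2)]; region rows[24,32) x cols[2,4) = 8x2
Op 5 cut(2, 0): punch at orig (26,2); cuts so far [(25, 2), (26, 2)]; region rows[24,32) x cols[2,4) = 8x2
Op 6 cut(5, 1): punch at orig (29,3); cuts so far [(25, 2), (26, 2), (29, 3)]; region rows[24,32) x cols[2,4) = 8x2
Unfold 1 (reflect across h@24): 6 holes -> [(18, 3), (21, 2), (22, 2), (25, 2), (26, 2), (29, 3)]
Unfold 2 (reflect across v@2): 12 holes -> [(18, 0), (18, 3), (21, 1), (21, 2), (22, 1), (22, 2), (25, 1), (25, 2), (26, 1), (26, 2), (29, 0), (29, 3)]
Unfold 3 (reflect across h@16): 24 holes -> [(2, 0), (2, 3), (5, 1), (5, 2), (6, 1), (6, 2), (9, 1), (9, 2), (10, 1), (10, 2), (13, 0), (13, 3), (18, 0), (18, 3), (21, 1), (21, 2), (22, 1), (22, 2), (25, 1), (25, 2), (26, 1), (26, 2), (29, 0), (29, 3)]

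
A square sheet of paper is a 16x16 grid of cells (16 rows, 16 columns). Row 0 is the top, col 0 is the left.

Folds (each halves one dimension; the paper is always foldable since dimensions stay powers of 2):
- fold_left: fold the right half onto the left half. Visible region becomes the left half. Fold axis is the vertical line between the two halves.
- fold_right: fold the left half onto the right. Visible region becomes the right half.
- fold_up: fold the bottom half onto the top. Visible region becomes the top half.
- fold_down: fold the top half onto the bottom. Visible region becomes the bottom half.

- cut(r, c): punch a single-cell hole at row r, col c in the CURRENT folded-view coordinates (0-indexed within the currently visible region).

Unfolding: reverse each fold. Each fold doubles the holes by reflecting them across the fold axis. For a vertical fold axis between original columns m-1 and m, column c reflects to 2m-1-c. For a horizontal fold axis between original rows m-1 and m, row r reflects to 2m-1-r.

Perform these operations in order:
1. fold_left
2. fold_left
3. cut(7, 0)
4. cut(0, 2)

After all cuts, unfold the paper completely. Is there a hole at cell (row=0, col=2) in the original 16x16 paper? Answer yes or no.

Answer: yes

Derivation:
Op 1 fold_left: fold axis v@8; visible region now rows[0,16) x cols[0,8) = 16x8
Op 2 fold_left: fold axis v@4; visible region now rows[0,16) x cols[0,4) = 16x4
Op 3 cut(7, 0): punch at orig (7,0); cuts so far [(7, 0)]; region rows[0,16) x cols[0,4) = 16x4
Op 4 cut(0, 2): punch at orig (0,2); cuts so far [(0, 2), (7, 0)]; region rows[0,16) x cols[0,4) = 16x4
Unfold 1 (reflect across v@4): 4 holes -> [(0, 2), (0, 5), (7, 0), (7, 7)]
Unfold 2 (reflect across v@8): 8 holes -> [(0, 2), (0, 5), (0, 10), (0, 13), (7, 0), (7, 7), (7, 8), (7, 15)]
Holes: [(0, 2), (0, 5), (0, 10), (0, 13), (7, 0), (7, 7), (7, 8), (7, 15)]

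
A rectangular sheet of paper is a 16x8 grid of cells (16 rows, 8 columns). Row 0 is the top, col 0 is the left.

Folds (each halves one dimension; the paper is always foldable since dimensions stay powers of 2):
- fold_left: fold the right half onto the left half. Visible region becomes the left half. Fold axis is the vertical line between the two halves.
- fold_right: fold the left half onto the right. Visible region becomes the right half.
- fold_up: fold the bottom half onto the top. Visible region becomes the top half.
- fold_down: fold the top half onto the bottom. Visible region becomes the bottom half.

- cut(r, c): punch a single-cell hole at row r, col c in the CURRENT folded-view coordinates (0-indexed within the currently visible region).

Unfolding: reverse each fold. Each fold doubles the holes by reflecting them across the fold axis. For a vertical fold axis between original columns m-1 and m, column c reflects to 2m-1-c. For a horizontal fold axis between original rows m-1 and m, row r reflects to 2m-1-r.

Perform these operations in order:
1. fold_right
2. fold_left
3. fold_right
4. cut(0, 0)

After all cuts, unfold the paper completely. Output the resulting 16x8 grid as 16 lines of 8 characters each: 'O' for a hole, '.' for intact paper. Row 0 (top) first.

Op 1 fold_right: fold axis v@4; visible region now rows[0,16) x cols[4,8) = 16x4
Op 2 fold_left: fold axis v@6; visible region now rows[0,16) x cols[4,6) = 16x2
Op 3 fold_right: fold axis v@5; visible region now rows[0,16) x cols[5,6) = 16x1
Op 4 cut(0, 0): punch at orig (0,5); cuts so far [(0, 5)]; region rows[0,16) x cols[5,6) = 16x1
Unfold 1 (reflect across v@5): 2 holes -> [(0, 4), (0, 5)]
Unfold 2 (reflect across v@6): 4 holes -> [(0, 4), (0, 5), (0, 6), (0, 7)]
Unfold 3 (reflect across v@4): 8 holes -> [(0, 0), (0, 1), (0, 2), (0, 3), (0, 4), (0, 5), (0, 6), (0, 7)]

Answer: OOOOOOOO
........
........
........
........
........
........
........
........
........
........
........
........
........
........
........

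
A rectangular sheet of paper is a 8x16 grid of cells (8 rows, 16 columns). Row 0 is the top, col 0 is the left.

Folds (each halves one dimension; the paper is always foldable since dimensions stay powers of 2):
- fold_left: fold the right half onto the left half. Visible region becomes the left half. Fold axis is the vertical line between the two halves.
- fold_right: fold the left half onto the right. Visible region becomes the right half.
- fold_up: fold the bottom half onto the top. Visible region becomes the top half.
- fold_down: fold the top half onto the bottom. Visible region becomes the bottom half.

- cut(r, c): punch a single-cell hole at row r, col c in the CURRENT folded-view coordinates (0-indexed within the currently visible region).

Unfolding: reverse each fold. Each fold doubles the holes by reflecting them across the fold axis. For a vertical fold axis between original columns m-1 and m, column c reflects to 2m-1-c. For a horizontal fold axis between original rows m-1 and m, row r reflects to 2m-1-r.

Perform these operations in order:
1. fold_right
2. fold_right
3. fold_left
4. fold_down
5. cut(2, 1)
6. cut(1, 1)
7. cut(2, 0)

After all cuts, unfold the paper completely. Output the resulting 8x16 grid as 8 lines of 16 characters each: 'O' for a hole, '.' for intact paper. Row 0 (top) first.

Answer: ................
OOOOOOOOOOOOOOOO
.OO..OO..OO..OO.
................
................
.OO..OO..OO..OO.
OOOOOOOOOOOOOOOO
................

Derivation:
Op 1 fold_right: fold axis v@8; visible region now rows[0,8) x cols[8,16) = 8x8
Op 2 fold_right: fold axis v@12; visible region now rows[0,8) x cols[12,16) = 8x4
Op 3 fold_left: fold axis v@14; visible region now rows[0,8) x cols[12,14) = 8x2
Op 4 fold_down: fold axis h@4; visible region now rows[4,8) x cols[12,14) = 4x2
Op 5 cut(2, 1): punch at orig (6,13); cuts so far [(6, 13)]; region rows[4,8) x cols[12,14) = 4x2
Op 6 cut(1, 1): punch at orig (5,13); cuts so far [(5, 13), (6, 13)]; region rows[4,8) x cols[12,14) = 4x2
Op 7 cut(2, 0): punch at orig (6,12); cuts so far [(5, 13), (6, 12), (6, 13)]; region rows[4,8) x cols[12,14) = 4x2
Unfold 1 (reflect across h@4): 6 holes -> [(1, 12), (1, 13), (2, 13), (5, 13), (6, 12), (6, 13)]
Unfold 2 (reflect across v@14): 12 holes -> [(1, 12), (1, 13), (1, 14), (1, 15), (2, 13), (2, 14), (5, 13), (5, 14), (6, 12), (6, 13), (6, 14), (6, 15)]
Unfold 3 (reflect across v@12): 24 holes -> [(1, 8), (1, 9), (1, 10), (1, 11), (1, 12), (1, 13), (1, 14), (1, 15), (2, 9), (2, 10), (2, 13), (2, 14), (5, 9), (5, 10), (5, 13), (5, 14), (6, 8), (6, 9), (6, 10), (6, 11), (6, 12), (6, 13), (6, 14), (6, 15)]
Unfold 4 (reflect across v@8): 48 holes -> [(1, 0), (1, 1), (1, 2), (1, 3), (1, 4), (1, 5), (1, 6), (1, 7), (1, 8), (1, 9), (1, 10), (1, 11), (1, 12), (1, 13), (1, 14), (1, 15), (2, 1), (2, 2), (2, 5), (2, 6), (2, 9), (2, 10), (2, 13), (2, 14), (5, 1), (5, 2), (5, 5), (5, 6), (5, 9), (5, 10), (5, 13), (5, 14), (6, 0), (6, 1), (6, 2), (6, 3), (6, 4), (6, 5), (6, 6), (6, 7), (6, 8), (6, 9), (6, 10), (6, 11), (6, 12), (6, 13), (6, 14), (6, 15)]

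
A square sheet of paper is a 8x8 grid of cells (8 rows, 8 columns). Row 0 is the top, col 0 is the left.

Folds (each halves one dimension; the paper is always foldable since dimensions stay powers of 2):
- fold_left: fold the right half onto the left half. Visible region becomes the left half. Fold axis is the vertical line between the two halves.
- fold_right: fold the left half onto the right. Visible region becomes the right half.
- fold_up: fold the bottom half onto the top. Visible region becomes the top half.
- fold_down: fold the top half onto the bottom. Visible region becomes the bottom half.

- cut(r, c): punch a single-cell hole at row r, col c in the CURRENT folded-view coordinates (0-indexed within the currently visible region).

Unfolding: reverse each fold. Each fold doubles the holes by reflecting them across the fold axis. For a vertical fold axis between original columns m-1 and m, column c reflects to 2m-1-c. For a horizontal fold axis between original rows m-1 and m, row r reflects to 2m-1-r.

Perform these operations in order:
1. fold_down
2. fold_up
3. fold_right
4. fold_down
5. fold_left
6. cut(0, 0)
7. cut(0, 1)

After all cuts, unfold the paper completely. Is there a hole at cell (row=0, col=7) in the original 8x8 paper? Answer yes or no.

Answer: yes

Derivation:
Op 1 fold_down: fold axis h@4; visible region now rows[4,8) x cols[0,8) = 4x8
Op 2 fold_up: fold axis h@6; visible region now rows[4,6) x cols[0,8) = 2x8
Op 3 fold_right: fold axis v@4; visible region now rows[4,6) x cols[4,8) = 2x4
Op 4 fold_down: fold axis h@5; visible region now rows[5,6) x cols[4,8) = 1x4
Op 5 fold_left: fold axis v@6; visible region now rows[5,6) x cols[4,6) = 1x2
Op 6 cut(0, 0): punch at orig (5,4); cuts so far [(5, 4)]; region rows[5,6) x cols[4,6) = 1x2
Op 7 cut(0, 1): punch at orig (5,5); cuts so far [(5, 4), (5, 5)]; region rows[5,6) x cols[4,6) = 1x2
Unfold 1 (reflect across v@6): 4 holes -> [(5, 4), (5, 5), (5, 6), (5, 7)]
Unfold 2 (reflect across h@5): 8 holes -> [(4, 4), (4, 5), (4, 6), (4, 7), (5, 4), (5, 5), (5, 6), (5, 7)]
Unfold 3 (reflect across v@4): 16 holes -> [(4, 0), (4, 1), (4, 2), (4, 3), (4, 4), (4, 5), (4, 6), (4, 7), (5, 0), (5, 1), (5, 2), (5, 3), (5, 4), (5, 5), (5, 6), (5, 7)]
Unfold 4 (reflect across h@6): 32 holes -> [(4, 0), (4, 1), (4, 2), (4, 3), (4, 4), (4, 5), (4, 6), (4, 7), (5, 0), (5, 1), (5, 2), (5, 3), (5, 4), (5, 5), (5, 6), (5, 7), (6, 0), (6, 1), (6, 2), (6, 3), (6, 4), (6, 5), (6, 6), (6, 7), (7, 0), (7, 1), (7, 2), (7, 3), (7, 4), (7, 5), (7, 6), (7, 7)]
Unfold 5 (reflect across h@4): 64 holes -> [(0, 0), (0, 1), (0, 2), (0, 3), (0, 4), (0, 5), (0, 6), (0, 7), (1, 0), (1, 1), (1, 2), (1, 3), (1, 4), (1, 5), (1, 6), (1, 7), (2, 0), (2, 1), (2, 2), (2, 3), (2, 4), (2, 5), (2, 6), (2, 7), (3, 0), (3, 1), (3, 2), (3, 3), (3, 4), (3, 5), (3, 6), (3, 7), (4, 0), (4, 1), (4, 2), (4, 3), (4, 4), (4, 5), (4, 6), (4, 7), (5, 0), (5, 1), (5, 2), (5, 3), (5, 4), (5, 5), (5, 6), (5, 7), (6, 0), (6, 1), (6, 2), (6, 3), (6, 4), (6, 5), (6, 6), (6, 7), (7, 0), (7, 1), (7, 2), (7, 3), (7, 4), (7, 5), (7, 6), (7, 7)]
Holes: [(0, 0), (0, 1), (0, 2), (0, 3), (0, 4), (0, 5), (0, 6), (0, 7), (1, 0), (1, 1), (1, 2), (1, 3), (1, 4), (1, 5), (1, 6), (1, 7), (2, 0), (2, 1), (2, 2), (2, 3), (2, 4), (2, 5), (2, 6), (2, 7), (3, 0), (3, 1), (3, 2), (3, 3), (3, 4), (3, 5), (3, 6), (3, 7), (4, 0), (4, 1), (4, 2), (4, 3), (4, 4), (4, 5), (4, 6), (4, 7), (5, 0), (5, 1), (5, 2), (5, 3), (5, 4), (5, 5), (5, 6), (5, 7), (6, 0), (6, 1), (6, 2), (6, 3), (6, 4), (6, 5), (6, 6), (6, 7), (7, 0), (7, 1), (7, 2), (7, 3), (7, 4), (7, 5), (7, 6), (7, 7)]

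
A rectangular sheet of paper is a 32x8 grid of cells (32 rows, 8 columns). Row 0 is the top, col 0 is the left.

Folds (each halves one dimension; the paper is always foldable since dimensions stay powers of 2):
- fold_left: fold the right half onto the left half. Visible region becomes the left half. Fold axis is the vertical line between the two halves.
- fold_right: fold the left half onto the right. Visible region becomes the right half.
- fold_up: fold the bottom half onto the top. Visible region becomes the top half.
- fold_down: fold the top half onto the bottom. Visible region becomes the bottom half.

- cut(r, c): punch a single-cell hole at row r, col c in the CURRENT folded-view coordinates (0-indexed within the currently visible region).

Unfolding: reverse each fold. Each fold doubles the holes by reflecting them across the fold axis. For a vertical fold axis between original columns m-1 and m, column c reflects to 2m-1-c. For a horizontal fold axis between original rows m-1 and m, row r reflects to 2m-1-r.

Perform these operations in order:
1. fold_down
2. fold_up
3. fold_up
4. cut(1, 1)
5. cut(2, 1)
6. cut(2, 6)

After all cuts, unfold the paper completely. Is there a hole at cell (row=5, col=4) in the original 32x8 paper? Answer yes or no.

Op 1 fold_down: fold axis h@16; visible region now rows[16,32) x cols[0,8) = 16x8
Op 2 fold_up: fold axis h@24; visible region now rows[16,24) x cols[0,8) = 8x8
Op 3 fold_up: fold axis h@20; visible region now rows[16,20) x cols[0,8) = 4x8
Op 4 cut(1, 1): punch at orig (17,1); cuts so far [(17, 1)]; region rows[16,20) x cols[0,8) = 4x8
Op 5 cut(2, 1): punch at orig (18,1); cuts so far [(17, 1), (18, 1)]; region rows[16,20) x cols[0,8) = 4x8
Op 6 cut(2, 6): punch at orig (18,6); cuts so far [(17, 1), (18, 1), (18, 6)]; region rows[16,20) x cols[0,8) = 4x8
Unfold 1 (reflect across h@20): 6 holes -> [(17, 1), (18, 1), (18, 6), (21, 1), (21, 6), (22, 1)]
Unfold 2 (reflect across h@24): 12 holes -> [(17, 1), (18, 1), (18, 6), (21, 1), (21, 6), (22, 1), (25, 1), (26, 1), (26, 6), (29, 1), (29, 6), (30, 1)]
Unfold 3 (reflect across h@16): 24 holes -> [(1, 1), (2, 1), (2, 6), (5, 1), (5, 6), (6, 1), (9, 1), (10, 1), (10, 6), (13, 1), (13, 6), (14, 1), (17, 1), (18, 1), (18, 6), (21, 1), (21, 6), (22, 1), (25, 1), (26, 1), (26, 6), (29, 1), (29, 6), (30, 1)]
Holes: [(1, 1), (2, 1), (2, 6), (5, 1), (5, 6), (6, 1), (9, 1), (10, 1), (10, 6), (13, 1), (13, 6), (14, 1), (17, 1), (18, 1), (18, 6), (21, 1), (21, 6), (22, 1), (25, 1), (26, 1), (26, 6), (29, 1), (29, 6), (30, 1)]

Answer: no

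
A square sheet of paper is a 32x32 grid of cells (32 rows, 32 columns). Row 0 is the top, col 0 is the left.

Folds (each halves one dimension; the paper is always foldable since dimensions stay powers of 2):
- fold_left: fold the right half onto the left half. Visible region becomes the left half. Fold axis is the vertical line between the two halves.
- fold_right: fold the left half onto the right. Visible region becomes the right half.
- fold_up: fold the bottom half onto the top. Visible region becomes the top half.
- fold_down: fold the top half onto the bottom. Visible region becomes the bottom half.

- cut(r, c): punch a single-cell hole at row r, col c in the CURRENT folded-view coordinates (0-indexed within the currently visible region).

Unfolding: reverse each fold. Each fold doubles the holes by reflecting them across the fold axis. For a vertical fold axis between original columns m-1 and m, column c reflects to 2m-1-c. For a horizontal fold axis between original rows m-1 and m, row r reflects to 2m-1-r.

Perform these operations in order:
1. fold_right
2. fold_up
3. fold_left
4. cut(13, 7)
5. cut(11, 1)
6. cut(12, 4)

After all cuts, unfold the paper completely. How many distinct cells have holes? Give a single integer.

Answer: 24

Derivation:
Op 1 fold_right: fold axis v@16; visible region now rows[0,32) x cols[16,32) = 32x16
Op 2 fold_up: fold axis h@16; visible region now rows[0,16) x cols[16,32) = 16x16
Op 3 fold_left: fold axis v@24; visible region now rows[0,16) x cols[16,24) = 16x8
Op 4 cut(13, 7): punch at orig (13,23); cuts so far [(13, 23)]; region rows[0,16) x cols[16,24) = 16x8
Op 5 cut(11, 1): punch at orig (11,17); cuts so far [(11, 17), (13, 23)]; region rows[0,16) x cols[16,24) = 16x8
Op 6 cut(12, 4): punch at orig (12,20); cuts so far [(11, 17), (12, 20), (13, 23)]; region rows[0,16) x cols[16,24) = 16x8
Unfold 1 (reflect across v@24): 6 holes -> [(11, 17), (11, 30), (12, 20), (12, 27), (13, 23), (13, 24)]
Unfold 2 (reflect across h@16): 12 holes -> [(11, 17), (11, 30), (12, 20), (12, 27), (13, 23), (13, 24), (18, 23), (18, 24), (19, 20), (19, 27), (20, 17), (20, 30)]
Unfold 3 (reflect across v@16): 24 holes -> [(11, 1), (11, 14), (11, 17), (11, 30), (12, 4), (12, 11), (12, 20), (12, 27), (13, 7), (13, 8), (13, 23), (13, 24), (18, 7), (18, 8), (18, 23), (18, 24), (19, 4), (19, 11), (19, 20), (19, 27), (20, 1), (20, 14), (20, 17), (20, 30)]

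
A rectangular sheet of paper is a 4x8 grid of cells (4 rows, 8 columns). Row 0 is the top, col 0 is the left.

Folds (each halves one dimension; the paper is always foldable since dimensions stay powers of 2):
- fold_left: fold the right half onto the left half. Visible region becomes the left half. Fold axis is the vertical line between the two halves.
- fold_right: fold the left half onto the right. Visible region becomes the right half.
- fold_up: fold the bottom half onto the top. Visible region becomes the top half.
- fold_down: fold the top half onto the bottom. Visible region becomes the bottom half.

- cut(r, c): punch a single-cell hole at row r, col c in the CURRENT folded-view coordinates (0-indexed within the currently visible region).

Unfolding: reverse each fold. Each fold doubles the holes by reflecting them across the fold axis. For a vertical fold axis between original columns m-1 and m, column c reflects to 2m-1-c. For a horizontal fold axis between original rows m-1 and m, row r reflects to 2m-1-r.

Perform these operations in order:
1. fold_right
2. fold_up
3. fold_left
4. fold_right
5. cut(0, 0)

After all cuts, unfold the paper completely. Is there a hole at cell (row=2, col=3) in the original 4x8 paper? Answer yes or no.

Answer: no

Derivation:
Op 1 fold_right: fold axis v@4; visible region now rows[0,4) x cols[4,8) = 4x4
Op 2 fold_up: fold axis h@2; visible region now rows[0,2) x cols[4,8) = 2x4
Op 3 fold_left: fold axis v@6; visible region now rows[0,2) x cols[4,6) = 2x2
Op 4 fold_right: fold axis v@5; visible region now rows[0,2) x cols[5,6) = 2x1
Op 5 cut(0, 0): punch at orig (0,5); cuts so far [(0, 5)]; region rows[0,2) x cols[5,6) = 2x1
Unfold 1 (reflect across v@5): 2 holes -> [(0, 4), (0, 5)]
Unfold 2 (reflect across v@6): 4 holes -> [(0, 4), (0, 5), (0, 6), (0, 7)]
Unfold 3 (reflect across h@2): 8 holes -> [(0, 4), (0, 5), (0, 6), (0, 7), (3, 4), (3, 5), (3, 6), (3, 7)]
Unfold 4 (reflect across v@4): 16 holes -> [(0, 0), (0, 1), (0, 2), (0, 3), (0, 4), (0, 5), (0, 6), (0, 7), (3, 0), (3, 1), (3, 2), (3, 3), (3, 4), (3, 5), (3, 6), (3, 7)]
Holes: [(0, 0), (0, 1), (0, 2), (0, 3), (0, 4), (0, 5), (0, 6), (0, 7), (3, 0), (3, 1), (3, 2), (3, 3), (3, 4), (3, 5), (3, 6), (3, 7)]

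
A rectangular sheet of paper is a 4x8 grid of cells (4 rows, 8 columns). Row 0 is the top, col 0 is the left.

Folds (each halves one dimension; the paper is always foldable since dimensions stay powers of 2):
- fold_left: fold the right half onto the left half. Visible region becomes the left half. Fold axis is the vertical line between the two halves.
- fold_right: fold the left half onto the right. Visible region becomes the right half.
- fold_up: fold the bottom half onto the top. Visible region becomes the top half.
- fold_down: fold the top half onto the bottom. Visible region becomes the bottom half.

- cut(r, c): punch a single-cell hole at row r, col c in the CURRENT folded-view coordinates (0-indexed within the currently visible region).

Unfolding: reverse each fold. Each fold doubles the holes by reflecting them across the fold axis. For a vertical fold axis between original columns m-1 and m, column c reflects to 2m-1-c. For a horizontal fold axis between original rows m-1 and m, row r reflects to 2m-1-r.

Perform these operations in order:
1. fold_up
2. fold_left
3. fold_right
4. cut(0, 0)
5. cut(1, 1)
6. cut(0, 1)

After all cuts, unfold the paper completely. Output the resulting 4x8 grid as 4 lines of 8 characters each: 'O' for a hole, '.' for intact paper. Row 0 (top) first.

Op 1 fold_up: fold axis h@2; visible region now rows[0,2) x cols[0,8) = 2x8
Op 2 fold_left: fold axis v@4; visible region now rows[0,2) x cols[0,4) = 2x4
Op 3 fold_right: fold axis v@2; visible region now rows[0,2) x cols[2,4) = 2x2
Op 4 cut(0, 0): punch at orig (0,2); cuts so far [(0, 2)]; region rows[0,2) x cols[2,4) = 2x2
Op 5 cut(1, 1): punch at orig (1,3); cuts so far [(0, 2), (1, 3)]; region rows[0,2) x cols[2,4) = 2x2
Op 6 cut(0, 1): punch at orig (0,3); cuts so far [(0, 2), (0, 3), (1, 3)]; region rows[0,2) x cols[2,4) = 2x2
Unfold 1 (reflect across v@2): 6 holes -> [(0, 0), (0, 1), (0, 2), (0, 3), (1, 0), (1, 3)]
Unfold 2 (reflect across v@4): 12 holes -> [(0, 0), (0, 1), (0, 2), (0, 3), (0, 4), (0, 5), (0, 6), (0, 7), (1, 0), (1, 3), (1, 4), (1, 7)]
Unfold 3 (reflect across h@2): 24 holes -> [(0, 0), (0, 1), (0, 2), (0, 3), (0, 4), (0, 5), (0, 6), (0, 7), (1, 0), (1, 3), (1, 4), (1, 7), (2, 0), (2, 3), (2, 4), (2, 7), (3, 0), (3, 1), (3, 2), (3, 3), (3, 4), (3, 5), (3, 6), (3, 7)]

Answer: OOOOOOOO
O..OO..O
O..OO..O
OOOOOOOO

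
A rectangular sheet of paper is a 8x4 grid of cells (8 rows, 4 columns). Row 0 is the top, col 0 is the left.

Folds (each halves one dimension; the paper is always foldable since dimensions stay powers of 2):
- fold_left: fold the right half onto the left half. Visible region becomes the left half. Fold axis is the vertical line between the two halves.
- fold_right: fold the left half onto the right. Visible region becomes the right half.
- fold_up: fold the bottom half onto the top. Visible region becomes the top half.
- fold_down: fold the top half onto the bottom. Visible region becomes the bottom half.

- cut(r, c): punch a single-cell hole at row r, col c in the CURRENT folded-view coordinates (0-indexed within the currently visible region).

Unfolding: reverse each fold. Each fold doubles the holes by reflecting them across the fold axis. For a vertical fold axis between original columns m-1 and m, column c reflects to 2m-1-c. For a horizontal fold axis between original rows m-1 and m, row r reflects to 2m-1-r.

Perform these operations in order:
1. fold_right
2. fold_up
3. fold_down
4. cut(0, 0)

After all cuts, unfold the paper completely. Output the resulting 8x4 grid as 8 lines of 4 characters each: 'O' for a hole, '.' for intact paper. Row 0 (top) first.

Op 1 fold_right: fold axis v@2; visible region now rows[0,8) x cols[2,4) = 8x2
Op 2 fold_up: fold axis h@4; visible region now rows[0,4) x cols[2,4) = 4x2
Op 3 fold_down: fold axis h@2; visible region now rows[2,4) x cols[2,4) = 2x2
Op 4 cut(0, 0): punch at orig (2,2); cuts so far [(2, 2)]; region rows[2,4) x cols[2,4) = 2x2
Unfold 1 (reflect across h@2): 2 holes -> [(1, 2), (2, 2)]
Unfold 2 (reflect across h@4): 4 holes -> [(1, 2), (2, 2), (5, 2), (6, 2)]
Unfold 3 (reflect across v@2): 8 holes -> [(1, 1), (1, 2), (2, 1), (2, 2), (5, 1), (5, 2), (6, 1), (6, 2)]

Answer: ....
.OO.
.OO.
....
....
.OO.
.OO.
....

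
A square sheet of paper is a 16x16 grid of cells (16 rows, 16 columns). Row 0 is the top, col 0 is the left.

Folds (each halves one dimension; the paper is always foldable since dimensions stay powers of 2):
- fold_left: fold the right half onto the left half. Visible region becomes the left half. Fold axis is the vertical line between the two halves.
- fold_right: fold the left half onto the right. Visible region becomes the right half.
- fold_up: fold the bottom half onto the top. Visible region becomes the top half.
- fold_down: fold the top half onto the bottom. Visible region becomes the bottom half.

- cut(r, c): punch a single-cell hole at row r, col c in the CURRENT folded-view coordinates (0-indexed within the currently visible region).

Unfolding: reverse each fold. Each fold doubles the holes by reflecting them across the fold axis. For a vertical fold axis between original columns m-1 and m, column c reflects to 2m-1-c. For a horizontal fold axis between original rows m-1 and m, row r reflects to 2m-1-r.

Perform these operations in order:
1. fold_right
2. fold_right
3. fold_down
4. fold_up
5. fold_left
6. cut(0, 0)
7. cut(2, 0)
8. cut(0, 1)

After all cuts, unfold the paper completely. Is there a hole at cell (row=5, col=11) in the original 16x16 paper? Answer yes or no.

Answer: yes

Derivation:
Op 1 fold_right: fold axis v@8; visible region now rows[0,16) x cols[8,16) = 16x8
Op 2 fold_right: fold axis v@12; visible region now rows[0,16) x cols[12,16) = 16x4
Op 3 fold_down: fold axis h@8; visible region now rows[8,16) x cols[12,16) = 8x4
Op 4 fold_up: fold axis h@12; visible region now rows[8,12) x cols[12,16) = 4x4
Op 5 fold_left: fold axis v@14; visible region now rows[8,12) x cols[12,14) = 4x2
Op 6 cut(0, 0): punch at orig (8,12); cuts so far [(8, 12)]; region rows[8,12) x cols[12,14) = 4x2
Op 7 cut(2, 0): punch at orig (10,12); cuts so far [(8, 12), (10, 12)]; region rows[8,12) x cols[12,14) = 4x2
Op 8 cut(0, 1): punch at orig (8,13); cuts so far [(8, 12), (8, 13), (10, 12)]; region rows[8,12) x cols[12,14) = 4x2
Unfold 1 (reflect across v@14): 6 holes -> [(8, 12), (8, 13), (8, 14), (8, 15), (10, 12), (10, 15)]
Unfold 2 (reflect across h@12): 12 holes -> [(8, 12), (8, 13), (8, 14), (8, 15), (10, 12), (10, 15), (13, 12), (13, 15), (15, 12), (15, 13), (15, 14), (15, 15)]
Unfold 3 (reflect across h@8): 24 holes -> [(0, 12), (0, 13), (0, 14), (0, 15), (2, 12), (2, 15), (5, 12), (5, 15), (7, 12), (7, 13), (7, 14), (7, 15), (8, 12), (8, 13), (8, 14), (8, 15), (10, 12), (10, 15), (13, 12), (13, 15), (15, 12), (15, 13), (15, 14), (15, 15)]
Unfold 4 (reflect across v@12): 48 holes -> [(0, 8), (0, 9), (0, 10), (0, 11), (0, 12), (0, 13), (0, 14), (0, 15), (2, 8), (2, 11), (2, 12), (2, 15), (5, 8), (5, 11), (5, 12), (5, 15), (7, 8), (7, 9), (7, 10), (7, 11), (7, 12), (7, 13), (7, 14), (7, 15), (8, 8), (8, 9), (8, 10), (8, 11), (8, 12), (8, 13), (8, 14), (8, 15), (10, 8), (10, 11), (10, 12), (10, 15), (13, 8), (13, 11), (13, 12), (13, 15), (15, 8), (15, 9), (15, 10), (15, 11), (15, 12), (15, 13), (15, 14), (15, 15)]
Unfold 5 (reflect across v@8): 96 holes -> [(0, 0), (0, 1), (0, 2), (0, 3), (0, 4), (0, 5), (0, 6), (0, 7), (0, 8), (0, 9), (0, 10), (0, 11), (0, 12), (0, 13), (0, 14), (0, 15), (2, 0), (2, 3), (2, 4), (2, 7), (2, 8), (2, 11), (2, 12), (2, 15), (5, 0), (5, 3), (5, 4), (5, 7), (5, 8), (5, 11), (5, 12), (5, 15), (7, 0), (7, 1), (7, 2), (7, 3), (7, 4), (7, 5), (7, 6), (7, 7), (7, 8), (7, 9), (7, 10), (7, 11), (7, 12), (7, 13), (7, 14), (7, 15), (8, 0), (8, 1), (8, 2), (8, 3), (8, 4), (8, 5), (8, 6), (8, 7), (8, 8), (8, 9), (8, 10), (8, 11), (8, 12), (8, 13), (8, 14), (8, 15), (10, 0), (10, 3), (10, 4), (10, 7), (10, 8), (10, 11), (10, 12), (10, 15), (13, 0), (13, 3), (13, 4), (13, 7), (13, 8), (13, 11), (13, 12), (13, 15), (15, 0), (15, 1), (15, 2), (15, 3), (15, 4), (15, 5), (15, 6), (15, 7), (15, 8), (15, 9), (15, 10), (15, 11), (15, 12), (15, 13), (15, 14), (15, 15)]
Holes: [(0, 0), (0, 1), (0, 2), (0, 3), (0, 4), (0, 5), (0, 6), (0, 7), (0, 8), (0, 9), (0, 10), (0, 11), (0, 12), (0, 13), (0, 14), (0, 15), (2, 0), (2, 3), (2, 4), (2, 7), (2, 8), (2, 11), (2, 12), (2, 15), (5, 0), (5, 3), (5, 4), (5, 7), (5, 8), (5, 11), (5, 12), (5, 15), (7, 0), (7, 1), (7, 2), (7, 3), (7, 4), (7, 5), (7, 6), (7, 7), (7, 8), (7, 9), (7, 10), (7, 11), (7, 12), (7, 13), (7, 14), (7, 15), (8, 0), (8, 1), (8, 2), (8, 3), (8, 4), (8, 5), (8, 6), (8, 7), (8, 8), (8, 9), (8, 10), (8, 11), (8, 12), (8, 13), (8, 14), (8, 15), (10, 0), (10, 3), (10, 4), (10, 7), (10, 8), (10, 11), (10, 12), (10, 15), (13, 0), (13, 3), (13, 4), (13, 7), (13, 8), (13, 11), (13, 12), (13, 15), (15, 0), (15, 1), (15, 2), (15, 3), (15, 4), (15, 5), (15, 6), (15, 7), (15, 8), (15, 9), (15, 10), (15, 11), (15, 12), (15, 13), (15, 14), (15, 15)]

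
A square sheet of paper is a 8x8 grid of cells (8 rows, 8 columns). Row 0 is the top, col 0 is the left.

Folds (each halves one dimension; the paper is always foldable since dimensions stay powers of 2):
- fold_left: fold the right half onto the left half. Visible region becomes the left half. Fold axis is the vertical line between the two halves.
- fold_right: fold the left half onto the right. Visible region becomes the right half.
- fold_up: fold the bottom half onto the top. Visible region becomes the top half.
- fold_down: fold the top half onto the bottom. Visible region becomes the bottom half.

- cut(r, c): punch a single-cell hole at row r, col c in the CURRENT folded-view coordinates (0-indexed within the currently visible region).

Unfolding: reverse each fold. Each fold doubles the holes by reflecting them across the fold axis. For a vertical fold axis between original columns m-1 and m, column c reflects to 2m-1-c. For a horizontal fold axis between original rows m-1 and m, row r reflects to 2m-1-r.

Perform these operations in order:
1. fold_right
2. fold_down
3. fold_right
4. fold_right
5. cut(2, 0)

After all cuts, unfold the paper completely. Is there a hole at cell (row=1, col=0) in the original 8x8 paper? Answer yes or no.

Answer: yes

Derivation:
Op 1 fold_right: fold axis v@4; visible region now rows[0,8) x cols[4,8) = 8x4
Op 2 fold_down: fold axis h@4; visible region now rows[4,8) x cols[4,8) = 4x4
Op 3 fold_right: fold axis v@6; visible region now rows[4,8) x cols[6,8) = 4x2
Op 4 fold_right: fold axis v@7; visible region now rows[4,8) x cols[7,8) = 4x1
Op 5 cut(2, 0): punch at orig (6,7); cuts so far [(6, 7)]; region rows[4,8) x cols[7,8) = 4x1
Unfold 1 (reflect across v@7): 2 holes -> [(6, 6), (6, 7)]
Unfold 2 (reflect across v@6): 4 holes -> [(6, 4), (6, 5), (6, 6), (6, 7)]
Unfold 3 (reflect across h@4): 8 holes -> [(1, 4), (1, 5), (1, 6), (1, 7), (6, 4), (6, 5), (6, 6), (6, 7)]
Unfold 4 (reflect across v@4): 16 holes -> [(1, 0), (1, 1), (1, 2), (1, 3), (1, 4), (1, 5), (1, 6), (1, 7), (6, 0), (6, 1), (6, 2), (6, 3), (6, 4), (6, 5), (6, 6), (6, 7)]
Holes: [(1, 0), (1, 1), (1, 2), (1, 3), (1, 4), (1, 5), (1, 6), (1, 7), (6, 0), (6, 1), (6, 2), (6, 3), (6, 4), (6, 5), (6, 6), (6, 7)]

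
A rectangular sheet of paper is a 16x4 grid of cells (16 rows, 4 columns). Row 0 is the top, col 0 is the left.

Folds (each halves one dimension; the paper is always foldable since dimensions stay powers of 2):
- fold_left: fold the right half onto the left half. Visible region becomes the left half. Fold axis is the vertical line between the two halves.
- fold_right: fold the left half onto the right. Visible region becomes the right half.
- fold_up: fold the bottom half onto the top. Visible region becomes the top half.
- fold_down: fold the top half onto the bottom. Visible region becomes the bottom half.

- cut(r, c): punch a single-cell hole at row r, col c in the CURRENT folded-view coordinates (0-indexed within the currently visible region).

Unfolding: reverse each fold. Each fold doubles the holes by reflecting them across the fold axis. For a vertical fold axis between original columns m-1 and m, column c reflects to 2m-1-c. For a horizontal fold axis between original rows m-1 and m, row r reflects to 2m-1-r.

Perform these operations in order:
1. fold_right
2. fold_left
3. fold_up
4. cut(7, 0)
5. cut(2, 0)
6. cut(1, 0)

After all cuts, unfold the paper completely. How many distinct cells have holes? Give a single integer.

Op 1 fold_right: fold axis v@2; visible region now rows[0,16) x cols[2,4) = 16x2
Op 2 fold_left: fold axis v@3; visible region now rows[0,16) x cols[2,3) = 16x1
Op 3 fold_up: fold axis h@8; visible region now rows[0,8) x cols[2,3) = 8x1
Op 4 cut(7, 0): punch at orig (7,2); cuts so far [(7, 2)]; region rows[0,8) x cols[2,3) = 8x1
Op 5 cut(2, 0): punch at orig (2,2); cuts so far [(2, 2), (7, 2)]; region rows[0,8) x cols[2,3) = 8x1
Op 6 cut(1, 0): punch at orig (1,2); cuts so far [(1, 2), (2, 2), (7, 2)]; region rows[0,8) x cols[2,3) = 8x1
Unfold 1 (reflect across h@8): 6 holes -> [(1, 2), (2, 2), (7, 2), (8, 2), (13, 2), (14, 2)]
Unfold 2 (reflect across v@3): 12 holes -> [(1, 2), (1, 3), (2, 2), (2, 3), (7, 2), (7, 3), (8, 2), (8, 3), (13, 2), (13, 3), (14, 2), (14, 3)]
Unfold 3 (reflect across v@2): 24 holes -> [(1, 0), (1, 1), (1, 2), (1, 3), (2, 0), (2, 1), (2, 2), (2, 3), (7, 0), (7, 1), (7, 2), (7, 3), (8, 0), (8, 1), (8, 2), (8, 3), (13, 0), (13, 1), (13, 2), (13, 3), (14, 0), (14, 1), (14, 2), (14, 3)]

Answer: 24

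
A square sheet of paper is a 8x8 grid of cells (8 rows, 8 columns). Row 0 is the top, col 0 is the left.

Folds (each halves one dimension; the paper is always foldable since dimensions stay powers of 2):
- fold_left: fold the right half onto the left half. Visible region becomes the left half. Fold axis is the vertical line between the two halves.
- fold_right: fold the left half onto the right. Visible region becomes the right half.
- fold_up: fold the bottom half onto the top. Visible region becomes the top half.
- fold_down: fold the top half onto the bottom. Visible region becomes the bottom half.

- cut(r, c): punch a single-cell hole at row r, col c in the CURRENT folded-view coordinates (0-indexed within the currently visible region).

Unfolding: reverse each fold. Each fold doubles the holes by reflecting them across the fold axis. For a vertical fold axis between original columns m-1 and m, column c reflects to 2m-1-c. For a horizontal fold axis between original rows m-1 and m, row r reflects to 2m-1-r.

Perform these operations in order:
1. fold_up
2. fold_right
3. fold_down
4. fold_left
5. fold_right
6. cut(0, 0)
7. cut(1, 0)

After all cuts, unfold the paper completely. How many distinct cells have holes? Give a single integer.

Op 1 fold_up: fold axis h@4; visible region now rows[0,4) x cols[0,8) = 4x8
Op 2 fold_right: fold axis v@4; visible region now rows[0,4) x cols[4,8) = 4x4
Op 3 fold_down: fold axis h@2; visible region now rows[2,4) x cols[4,8) = 2x4
Op 4 fold_left: fold axis v@6; visible region now rows[2,4) x cols[4,6) = 2x2
Op 5 fold_right: fold axis v@5; visible region now rows[2,4) x cols[5,6) = 2x1
Op 6 cut(0, 0): punch at orig (2,5); cuts so far [(2, 5)]; region rows[2,4) x cols[5,6) = 2x1
Op 7 cut(1, 0): punch at orig (3,5); cuts so far [(2, 5), (3, 5)]; region rows[2,4) x cols[5,6) = 2x1
Unfold 1 (reflect across v@5): 4 holes -> [(2, 4), (2, 5), (3, 4), (3, 5)]
Unfold 2 (reflect across v@6): 8 holes -> [(2, 4), (2, 5), (2, 6), (2, 7), (3, 4), (3, 5), (3, 6), (3, 7)]
Unfold 3 (reflect across h@2): 16 holes -> [(0, 4), (0, 5), (0, 6), (0, 7), (1, 4), (1, 5), (1, 6), (1, 7), (2, 4), (2, 5), (2, 6), (2, 7), (3, 4), (3, 5), (3, 6), (3, 7)]
Unfold 4 (reflect across v@4): 32 holes -> [(0, 0), (0, 1), (0, 2), (0, 3), (0, 4), (0, 5), (0, 6), (0, 7), (1, 0), (1, 1), (1, 2), (1, 3), (1, 4), (1, 5), (1, 6), (1, 7), (2, 0), (2, 1), (2, 2), (2, 3), (2, 4), (2, 5), (2, 6), (2, 7), (3, 0), (3, 1), (3, 2), (3, 3), (3, 4), (3, 5), (3, 6), (3, 7)]
Unfold 5 (reflect across h@4): 64 holes -> [(0, 0), (0, 1), (0, 2), (0, 3), (0, 4), (0, 5), (0, 6), (0, 7), (1, 0), (1, 1), (1, 2), (1, 3), (1, 4), (1, 5), (1, 6), (1, 7), (2, 0), (2, 1), (2, 2), (2, 3), (2, 4), (2, 5), (2, 6), (2, 7), (3, 0), (3, 1), (3, 2), (3, 3), (3, 4), (3, 5), (3, 6), (3, 7), (4, 0), (4, 1), (4, 2), (4, 3), (4, 4), (4, 5), (4, 6), (4, 7), (5, 0), (5, 1), (5, 2), (5, 3), (5, 4), (5, 5), (5, 6), (5, 7), (6, 0), (6, 1), (6, 2), (6, 3), (6, 4), (6, 5), (6, 6), (6, 7), (7, 0), (7, 1), (7, 2), (7, 3), (7, 4), (7, 5), (7, 6), (7, 7)]

Answer: 64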